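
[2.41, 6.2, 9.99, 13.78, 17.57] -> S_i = 2.41 + 3.79*i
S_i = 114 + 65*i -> [114, 179, 244, 309, 374]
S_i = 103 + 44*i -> [103, 147, 191, 235, 279]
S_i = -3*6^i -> [-3, -18, -108, -648, -3888]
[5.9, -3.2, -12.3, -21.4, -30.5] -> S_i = 5.90 + -9.10*i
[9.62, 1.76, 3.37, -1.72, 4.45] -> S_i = Random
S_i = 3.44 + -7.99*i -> [3.44, -4.55, -12.54, -20.53, -28.52]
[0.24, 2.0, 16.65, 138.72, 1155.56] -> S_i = 0.24*8.33^i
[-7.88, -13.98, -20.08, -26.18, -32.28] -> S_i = -7.88 + -6.10*i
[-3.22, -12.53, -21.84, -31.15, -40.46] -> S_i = -3.22 + -9.31*i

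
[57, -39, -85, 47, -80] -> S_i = Random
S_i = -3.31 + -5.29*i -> [-3.31, -8.6, -13.89, -19.18, -24.47]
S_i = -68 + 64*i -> [-68, -4, 60, 124, 188]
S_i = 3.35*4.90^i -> [3.35, 16.42, 80.43, 394.12, 1931.21]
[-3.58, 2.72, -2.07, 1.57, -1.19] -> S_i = -3.58*(-0.76)^i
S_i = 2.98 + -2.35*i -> [2.98, 0.63, -1.72, -4.07, -6.42]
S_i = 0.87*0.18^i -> [0.87, 0.16, 0.03, 0.01, 0.0]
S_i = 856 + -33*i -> [856, 823, 790, 757, 724]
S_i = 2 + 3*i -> [2, 5, 8, 11, 14]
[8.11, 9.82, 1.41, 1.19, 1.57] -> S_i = Random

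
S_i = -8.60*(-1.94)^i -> [-8.6, 16.68, -32.37, 62.79, -121.82]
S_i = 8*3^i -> [8, 24, 72, 216, 648]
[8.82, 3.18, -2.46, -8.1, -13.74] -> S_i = 8.82 + -5.64*i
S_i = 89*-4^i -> [89, -356, 1424, -5696, 22784]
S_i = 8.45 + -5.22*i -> [8.45, 3.23, -1.99, -7.21, -12.43]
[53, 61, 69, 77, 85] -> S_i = 53 + 8*i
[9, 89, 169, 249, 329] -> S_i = 9 + 80*i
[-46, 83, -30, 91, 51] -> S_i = Random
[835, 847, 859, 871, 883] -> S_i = 835 + 12*i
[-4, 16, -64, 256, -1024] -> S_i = -4*-4^i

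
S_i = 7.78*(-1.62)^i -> [7.78, -12.6, 20.42, -33.08, 53.58]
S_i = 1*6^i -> [1, 6, 36, 216, 1296]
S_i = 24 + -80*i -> [24, -56, -136, -216, -296]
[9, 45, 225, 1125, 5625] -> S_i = 9*5^i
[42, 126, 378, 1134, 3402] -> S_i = 42*3^i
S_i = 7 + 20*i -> [7, 27, 47, 67, 87]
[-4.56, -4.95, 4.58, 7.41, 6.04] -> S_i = Random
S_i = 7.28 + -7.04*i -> [7.28, 0.24, -6.8, -13.84, -20.88]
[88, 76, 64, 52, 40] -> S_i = 88 + -12*i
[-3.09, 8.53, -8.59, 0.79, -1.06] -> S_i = Random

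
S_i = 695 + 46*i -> [695, 741, 787, 833, 879]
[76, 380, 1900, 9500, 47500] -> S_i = 76*5^i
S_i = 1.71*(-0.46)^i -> [1.71, -0.79, 0.36, -0.17, 0.08]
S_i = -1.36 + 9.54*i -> [-1.36, 8.18, 17.72, 27.26, 36.8]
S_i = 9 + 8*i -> [9, 17, 25, 33, 41]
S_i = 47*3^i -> [47, 141, 423, 1269, 3807]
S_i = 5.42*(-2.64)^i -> [5.42, -14.31, 37.78, -99.73, 263.28]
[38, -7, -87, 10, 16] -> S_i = Random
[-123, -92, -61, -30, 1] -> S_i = -123 + 31*i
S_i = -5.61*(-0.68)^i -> [-5.61, 3.81, -2.59, 1.76, -1.2]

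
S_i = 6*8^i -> [6, 48, 384, 3072, 24576]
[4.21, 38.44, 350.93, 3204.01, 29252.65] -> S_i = 4.21*9.13^i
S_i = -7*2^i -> [-7, -14, -28, -56, -112]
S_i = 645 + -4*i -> [645, 641, 637, 633, 629]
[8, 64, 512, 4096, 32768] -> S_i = 8*8^i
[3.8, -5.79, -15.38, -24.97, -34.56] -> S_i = 3.80 + -9.59*i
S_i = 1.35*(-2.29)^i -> [1.35, -3.09, 7.08, -16.21, 37.13]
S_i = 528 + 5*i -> [528, 533, 538, 543, 548]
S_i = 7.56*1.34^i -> [7.56, 10.13, 13.57, 18.19, 24.37]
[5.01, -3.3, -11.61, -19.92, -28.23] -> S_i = 5.01 + -8.31*i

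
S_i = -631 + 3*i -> [-631, -628, -625, -622, -619]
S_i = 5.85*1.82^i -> [5.85, 10.65, 19.38, 35.27, 64.19]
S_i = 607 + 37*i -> [607, 644, 681, 718, 755]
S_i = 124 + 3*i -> [124, 127, 130, 133, 136]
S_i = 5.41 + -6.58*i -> [5.41, -1.17, -7.75, -14.33, -20.91]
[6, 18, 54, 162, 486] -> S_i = 6*3^i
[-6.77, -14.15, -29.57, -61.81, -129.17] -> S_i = -6.77*2.09^i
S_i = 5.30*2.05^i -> [5.3, 10.86, 22.27, 45.66, 93.6]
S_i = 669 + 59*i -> [669, 728, 787, 846, 905]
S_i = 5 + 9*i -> [5, 14, 23, 32, 41]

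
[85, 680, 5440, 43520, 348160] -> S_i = 85*8^i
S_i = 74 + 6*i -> [74, 80, 86, 92, 98]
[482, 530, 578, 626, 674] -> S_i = 482 + 48*i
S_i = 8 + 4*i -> [8, 12, 16, 20, 24]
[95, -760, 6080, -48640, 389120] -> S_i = 95*-8^i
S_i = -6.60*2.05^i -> [-6.6, -13.53, -27.74, -56.86, -116.56]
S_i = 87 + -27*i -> [87, 60, 33, 6, -21]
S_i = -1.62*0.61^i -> [-1.62, -0.99, -0.6, -0.37, -0.22]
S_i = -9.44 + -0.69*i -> [-9.44, -10.13, -10.82, -11.51, -12.2]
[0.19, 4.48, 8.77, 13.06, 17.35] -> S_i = 0.19 + 4.29*i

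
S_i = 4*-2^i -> [4, -8, 16, -32, 64]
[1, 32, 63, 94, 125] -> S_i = 1 + 31*i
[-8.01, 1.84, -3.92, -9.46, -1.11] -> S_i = Random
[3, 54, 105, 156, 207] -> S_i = 3 + 51*i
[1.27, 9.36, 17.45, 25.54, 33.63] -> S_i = 1.27 + 8.09*i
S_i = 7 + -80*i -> [7, -73, -153, -233, -313]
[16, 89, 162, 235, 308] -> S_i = 16 + 73*i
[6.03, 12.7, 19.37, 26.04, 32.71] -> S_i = 6.03 + 6.67*i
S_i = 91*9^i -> [91, 819, 7371, 66339, 597051]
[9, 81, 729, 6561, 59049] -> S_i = 9*9^i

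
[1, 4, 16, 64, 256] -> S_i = 1*4^i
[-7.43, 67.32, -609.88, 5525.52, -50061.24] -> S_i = -7.43*(-9.06)^i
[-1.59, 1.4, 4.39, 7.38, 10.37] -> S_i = -1.59 + 2.99*i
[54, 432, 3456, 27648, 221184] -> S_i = 54*8^i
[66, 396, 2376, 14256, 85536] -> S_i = 66*6^i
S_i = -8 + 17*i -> [-8, 9, 26, 43, 60]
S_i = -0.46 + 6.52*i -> [-0.46, 6.06, 12.58, 19.1, 25.62]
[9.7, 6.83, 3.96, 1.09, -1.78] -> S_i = 9.70 + -2.87*i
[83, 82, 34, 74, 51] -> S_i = Random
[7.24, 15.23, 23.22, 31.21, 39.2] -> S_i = 7.24 + 7.99*i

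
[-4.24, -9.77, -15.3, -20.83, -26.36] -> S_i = -4.24 + -5.53*i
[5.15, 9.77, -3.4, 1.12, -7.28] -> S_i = Random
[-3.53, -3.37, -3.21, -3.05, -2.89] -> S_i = -3.53 + 0.16*i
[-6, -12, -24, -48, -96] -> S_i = -6*2^i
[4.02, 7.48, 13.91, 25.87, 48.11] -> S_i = 4.02*1.86^i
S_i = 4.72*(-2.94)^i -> [4.72, -13.88, 40.8, -119.95, 352.64]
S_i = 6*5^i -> [6, 30, 150, 750, 3750]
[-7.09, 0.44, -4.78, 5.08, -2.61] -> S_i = Random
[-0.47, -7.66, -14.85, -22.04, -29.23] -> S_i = -0.47 + -7.19*i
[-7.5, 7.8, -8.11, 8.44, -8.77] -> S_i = -7.50*(-1.04)^i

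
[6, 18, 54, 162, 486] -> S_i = 6*3^i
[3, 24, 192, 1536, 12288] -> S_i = 3*8^i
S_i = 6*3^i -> [6, 18, 54, 162, 486]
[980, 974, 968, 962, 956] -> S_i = 980 + -6*i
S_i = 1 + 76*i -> [1, 77, 153, 229, 305]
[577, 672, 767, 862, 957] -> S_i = 577 + 95*i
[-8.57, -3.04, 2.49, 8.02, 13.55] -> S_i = -8.57 + 5.53*i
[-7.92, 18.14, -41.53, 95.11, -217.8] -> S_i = -7.92*(-2.29)^i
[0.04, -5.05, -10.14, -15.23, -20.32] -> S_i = 0.04 + -5.09*i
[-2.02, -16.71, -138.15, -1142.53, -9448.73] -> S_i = -2.02*8.27^i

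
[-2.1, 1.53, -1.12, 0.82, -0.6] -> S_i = -2.10*(-0.73)^i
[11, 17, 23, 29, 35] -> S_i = 11 + 6*i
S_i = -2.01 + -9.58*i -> [-2.01, -11.59, -21.17, -30.75, -40.33]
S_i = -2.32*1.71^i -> [-2.32, -3.97, -6.78, -11.6, -19.84]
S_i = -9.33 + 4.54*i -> [-9.33, -4.79, -0.25, 4.29, 8.83]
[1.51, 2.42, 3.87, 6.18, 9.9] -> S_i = 1.51*1.60^i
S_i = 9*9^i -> [9, 81, 729, 6561, 59049]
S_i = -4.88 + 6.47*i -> [-4.88, 1.59, 8.06, 14.53, 21.0]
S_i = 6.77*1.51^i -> [6.77, 10.22, 15.44, 23.31, 35.2]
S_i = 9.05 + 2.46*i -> [9.05, 11.51, 13.97, 16.43, 18.89]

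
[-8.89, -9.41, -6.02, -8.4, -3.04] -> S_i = Random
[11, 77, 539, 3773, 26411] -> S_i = 11*7^i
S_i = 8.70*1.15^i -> [8.7, 10.0, 11.51, 13.23, 15.22]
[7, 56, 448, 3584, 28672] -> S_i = 7*8^i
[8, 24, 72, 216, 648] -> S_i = 8*3^i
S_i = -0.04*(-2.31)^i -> [-0.04, 0.09, -0.21, 0.49, -1.14]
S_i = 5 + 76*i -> [5, 81, 157, 233, 309]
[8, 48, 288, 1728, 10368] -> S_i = 8*6^i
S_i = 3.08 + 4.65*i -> [3.08, 7.73, 12.38, 17.03, 21.68]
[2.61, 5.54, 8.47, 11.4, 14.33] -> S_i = 2.61 + 2.93*i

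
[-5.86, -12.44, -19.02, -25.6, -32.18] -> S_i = -5.86 + -6.58*i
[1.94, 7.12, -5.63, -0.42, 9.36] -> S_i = Random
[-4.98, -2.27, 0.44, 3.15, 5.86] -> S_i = -4.98 + 2.71*i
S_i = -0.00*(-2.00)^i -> [-0.0, 0.0, -0.0, 0.0, -0.0]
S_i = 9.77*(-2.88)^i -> [9.77, -28.14, 81.04, -233.38, 672.15]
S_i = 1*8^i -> [1, 8, 64, 512, 4096]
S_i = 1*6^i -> [1, 6, 36, 216, 1296]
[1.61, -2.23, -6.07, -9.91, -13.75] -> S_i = 1.61 + -3.84*i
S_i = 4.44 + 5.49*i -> [4.44, 9.93, 15.42, 20.91, 26.4]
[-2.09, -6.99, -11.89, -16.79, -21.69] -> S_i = -2.09 + -4.90*i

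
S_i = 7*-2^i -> [7, -14, 28, -56, 112]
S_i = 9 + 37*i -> [9, 46, 83, 120, 157]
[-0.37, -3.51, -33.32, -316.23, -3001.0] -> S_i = -0.37*9.49^i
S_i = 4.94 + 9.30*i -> [4.94, 14.24, 23.54, 32.84, 42.14]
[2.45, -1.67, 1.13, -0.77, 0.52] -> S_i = 2.45*(-0.68)^i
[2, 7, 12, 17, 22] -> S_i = 2 + 5*i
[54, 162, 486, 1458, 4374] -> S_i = 54*3^i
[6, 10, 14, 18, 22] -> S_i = 6 + 4*i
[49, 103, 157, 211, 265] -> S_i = 49 + 54*i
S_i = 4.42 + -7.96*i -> [4.42, -3.54, -11.5, -19.46, -27.42]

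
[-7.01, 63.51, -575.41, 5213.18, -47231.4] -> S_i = -7.01*(-9.06)^i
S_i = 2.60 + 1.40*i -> [2.6, 4.0, 5.4, 6.8, 8.2]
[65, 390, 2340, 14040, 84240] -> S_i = 65*6^i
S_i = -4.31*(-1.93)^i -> [-4.31, 8.32, -16.05, 30.98, -59.8]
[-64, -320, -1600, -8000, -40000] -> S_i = -64*5^i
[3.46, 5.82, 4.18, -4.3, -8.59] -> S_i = Random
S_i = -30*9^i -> [-30, -270, -2430, -21870, -196830]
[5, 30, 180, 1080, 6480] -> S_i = 5*6^i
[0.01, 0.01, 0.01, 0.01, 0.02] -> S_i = 0.01*1.11^i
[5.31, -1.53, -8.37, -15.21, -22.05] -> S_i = 5.31 + -6.84*i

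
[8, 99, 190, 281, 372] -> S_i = 8 + 91*i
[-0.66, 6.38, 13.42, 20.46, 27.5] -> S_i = -0.66 + 7.04*i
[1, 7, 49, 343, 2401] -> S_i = 1*7^i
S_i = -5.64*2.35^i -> [-5.64, -13.25, -31.15, -73.2, -172.01]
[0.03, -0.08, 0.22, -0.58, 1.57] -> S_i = 0.03*(-2.69)^i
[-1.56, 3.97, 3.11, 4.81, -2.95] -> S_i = Random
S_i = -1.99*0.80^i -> [-1.99, -1.59, -1.27, -1.02, -0.82]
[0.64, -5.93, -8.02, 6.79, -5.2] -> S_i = Random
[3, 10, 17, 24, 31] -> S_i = 3 + 7*i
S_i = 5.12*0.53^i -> [5.12, 2.71, 1.44, 0.76, 0.4]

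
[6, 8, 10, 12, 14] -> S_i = 6 + 2*i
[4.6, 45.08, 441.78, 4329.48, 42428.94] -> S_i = 4.60*9.80^i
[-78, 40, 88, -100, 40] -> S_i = Random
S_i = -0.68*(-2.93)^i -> [-0.68, 1.99, -5.84, 17.1, -50.12]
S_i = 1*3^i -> [1, 3, 9, 27, 81]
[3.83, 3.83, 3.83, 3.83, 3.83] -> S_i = 3.83*1.00^i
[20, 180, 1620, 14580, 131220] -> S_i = 20*9^i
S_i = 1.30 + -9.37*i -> [1.3, -8.07, -17.44, -26.81, -36.18]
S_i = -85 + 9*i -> [-85, -76, -67, -58, -49]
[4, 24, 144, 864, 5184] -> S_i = 4*6^i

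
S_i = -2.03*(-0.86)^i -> [-2.03, 1.75, -1.5, 1.29, -1.11]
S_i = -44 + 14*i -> [-44, -30, -16, -2, 12]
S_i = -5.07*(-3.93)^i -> [-5.07, 19.93, -78.31, 307.74, -1209.42]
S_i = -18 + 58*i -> [-18, 40, 98, 156, 214]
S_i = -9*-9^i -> [-9, 81, -729, 6561, -59049]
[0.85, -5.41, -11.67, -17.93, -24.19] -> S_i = 0.85 + -6.26*i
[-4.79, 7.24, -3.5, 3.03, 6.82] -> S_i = Random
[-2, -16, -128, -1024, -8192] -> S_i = -2*8^i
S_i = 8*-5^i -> [8, -40, 200, -1000, 5000]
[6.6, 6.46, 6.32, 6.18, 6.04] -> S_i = 6.60 + -0.14*i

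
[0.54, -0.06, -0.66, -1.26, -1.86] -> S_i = 0.54 + -0.60*i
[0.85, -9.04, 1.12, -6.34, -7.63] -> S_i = Random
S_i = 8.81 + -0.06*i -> [8.81, 8.75, 8.69, 8.63, 8.57]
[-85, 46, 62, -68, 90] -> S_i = Random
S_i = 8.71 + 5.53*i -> [8.71, 14.24, 19.77, 25.3, 30.83]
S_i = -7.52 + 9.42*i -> [-7.52, 1.9, 11.32, 20.74, 30.16]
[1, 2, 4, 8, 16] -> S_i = 1*2^i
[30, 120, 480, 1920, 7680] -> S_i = 30*4^i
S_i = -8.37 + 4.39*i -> [-8.37, -3.98, 0.41, 4.8, 9.19]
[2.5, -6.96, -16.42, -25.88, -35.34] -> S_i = 2.50 + -9.46*i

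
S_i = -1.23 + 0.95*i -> [-1.23, -0.28, 0.67, 1.62, 2.57]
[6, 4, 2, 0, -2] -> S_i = 6 + -2*i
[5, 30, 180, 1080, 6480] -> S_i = 5*6^i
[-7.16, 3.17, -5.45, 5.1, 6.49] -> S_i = Random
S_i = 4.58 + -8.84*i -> [4.58, -4.26, -13.1, -21.94, -30.78]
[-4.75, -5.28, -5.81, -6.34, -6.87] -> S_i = -4.75 + -0.53*i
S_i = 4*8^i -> [4, 32, 256, 2048, 16384]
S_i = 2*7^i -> [2, 14, 98, 686, 4802]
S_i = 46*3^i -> [46, 138, 414, 1242, 3726]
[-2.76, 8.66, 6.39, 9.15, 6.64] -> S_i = Random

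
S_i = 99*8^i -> [99, 792, 6336, 50688, 405504]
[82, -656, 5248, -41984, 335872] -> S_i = 82*-8^i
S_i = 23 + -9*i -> [23, 14, 5, -4, -13]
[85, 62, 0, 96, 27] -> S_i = Random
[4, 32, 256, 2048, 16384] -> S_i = 4*8^i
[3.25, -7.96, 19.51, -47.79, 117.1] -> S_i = 3.25*(-2.45)^i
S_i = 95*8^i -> [95, 760, 6080, 48640, 389120]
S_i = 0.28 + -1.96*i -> [0.28, -1.68, -3.64, -5.6, -7.56]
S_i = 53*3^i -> [53, 159, 477, 1431, 4293]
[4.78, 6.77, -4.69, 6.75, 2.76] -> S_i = Random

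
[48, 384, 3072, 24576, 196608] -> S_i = 48*8^i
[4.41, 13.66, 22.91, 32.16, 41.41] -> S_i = 4.41 + 9.25*i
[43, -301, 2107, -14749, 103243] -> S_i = 43*-7^i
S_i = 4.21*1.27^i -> [4.21, 5.35, 6.79, 8.62, 10.95]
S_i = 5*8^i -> [5, 40, 320, 2560, 20480]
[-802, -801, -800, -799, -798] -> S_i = -802 + 1*i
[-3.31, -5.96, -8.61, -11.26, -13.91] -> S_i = -3.31 + -2.65*i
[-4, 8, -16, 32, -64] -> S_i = -4*-2^i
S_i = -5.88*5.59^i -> [-5.88, -32.87, -183.74, -1027.1, -5741.49]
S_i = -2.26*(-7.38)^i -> [-2.26, 16.68, -123.09, 908.4, -6704.0]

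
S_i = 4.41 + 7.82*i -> [4.41, 12.23, 20.05, 27.87, 35.69]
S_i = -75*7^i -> [-75, -525, -3675, -25725, -180075]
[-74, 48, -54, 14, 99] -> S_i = Random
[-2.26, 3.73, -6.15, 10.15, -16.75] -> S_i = -2.26*(-1.65)^i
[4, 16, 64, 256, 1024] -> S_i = 4*4^i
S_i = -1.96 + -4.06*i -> [-1.96, -6.02, -10.08, -14.14, -18.2]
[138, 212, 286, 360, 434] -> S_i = 138 + 74*i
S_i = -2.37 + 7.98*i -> [-2.37, 5.61, 13.59, 21.57, 29.55]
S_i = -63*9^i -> [-63, -567, -5103, -45927, -413343]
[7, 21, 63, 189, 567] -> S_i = 7*3^i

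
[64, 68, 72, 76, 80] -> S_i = 64 + 4*i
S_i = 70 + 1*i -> [70, 71, 72, 73, 74]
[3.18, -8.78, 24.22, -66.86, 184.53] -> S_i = 3.18*(-2.76)^i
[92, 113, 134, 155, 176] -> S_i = 92 + 21*i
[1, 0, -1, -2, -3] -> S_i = 1 + -1*i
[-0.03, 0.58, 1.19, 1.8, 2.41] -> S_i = -0.03 + 0.61*i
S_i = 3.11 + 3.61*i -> [3.11, 6.72, 10.33, 13.94, 17.55]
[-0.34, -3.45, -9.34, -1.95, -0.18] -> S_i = Random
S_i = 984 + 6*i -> [984, 990, 996, 1002, 1008]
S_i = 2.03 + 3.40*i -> [2.03, 5.43, 8.83, 12.23, 15.63]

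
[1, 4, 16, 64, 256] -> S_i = 1*4^i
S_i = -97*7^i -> [-97, -679, -4753, -33271, -232897]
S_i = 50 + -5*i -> [50, 45, 40, 35, 30]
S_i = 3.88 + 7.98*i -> [3.88, 11.86, 19.84, 27.82, 35.8]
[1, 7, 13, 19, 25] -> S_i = 1 + 6*i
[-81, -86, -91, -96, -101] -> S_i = -81 + -5*i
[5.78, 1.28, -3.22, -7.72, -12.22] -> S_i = 5.78 + -4.50*i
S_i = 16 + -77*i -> [16, -61, -138, -215, -292]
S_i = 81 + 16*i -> [81, 97, 113, 129, 145]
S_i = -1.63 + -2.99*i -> [-1.63, -4.62, -7.61, -10.6, -13.59]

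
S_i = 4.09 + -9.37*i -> [4.09, -5.28, -14.65, -24.02, -33.39]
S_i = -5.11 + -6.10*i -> [-5.11, -11.21, -17.31, -23.41, -29.51]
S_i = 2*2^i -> [2, 4, 8, 16, 32]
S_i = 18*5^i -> [18, 90, 450, 2250, 11250]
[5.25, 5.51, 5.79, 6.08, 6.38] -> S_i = 5.25*1.05^i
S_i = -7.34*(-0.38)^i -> [-7.34, 2.79, -1.06, 0.4, -0.15]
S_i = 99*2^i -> [99, 198, 396, 792, 1584]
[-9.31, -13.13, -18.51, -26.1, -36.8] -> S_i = -9.31*1.41^i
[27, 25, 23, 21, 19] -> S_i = 27 + -2*i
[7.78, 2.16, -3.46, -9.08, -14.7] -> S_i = 7.78 + -5.62*i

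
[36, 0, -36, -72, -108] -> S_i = 36 + -36*i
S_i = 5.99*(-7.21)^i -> [5.99, -43.19, 311.38, -2245.08, 16187.06]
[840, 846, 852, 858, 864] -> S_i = 840 + 6*i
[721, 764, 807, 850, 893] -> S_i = 721 + 43*i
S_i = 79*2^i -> [79, 158, 316, 632, 1264]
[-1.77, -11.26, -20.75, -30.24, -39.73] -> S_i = -1.77 + -9.49*i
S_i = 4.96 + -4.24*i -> [4.96, 0.72, -3.52, -7.76, -12.0]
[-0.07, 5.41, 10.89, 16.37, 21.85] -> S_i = -0.07 + 5.48*i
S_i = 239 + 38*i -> [239, 277, 315, 353, 391]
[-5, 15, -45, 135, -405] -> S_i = -5*-3^i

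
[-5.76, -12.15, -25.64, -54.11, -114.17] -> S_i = -5.76*2.11^i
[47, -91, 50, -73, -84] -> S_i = Random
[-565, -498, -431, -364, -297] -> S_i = -565 + 67*i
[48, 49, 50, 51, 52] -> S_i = 48 + 1*i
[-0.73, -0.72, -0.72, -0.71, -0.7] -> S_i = -0.73*0.99^i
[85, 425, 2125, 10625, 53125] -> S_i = 85*5^i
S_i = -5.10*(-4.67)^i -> [-5.1, 23.82, -111.23, 519.42, -2425.7]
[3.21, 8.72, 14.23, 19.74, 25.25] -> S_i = 3.21 + 5.51*i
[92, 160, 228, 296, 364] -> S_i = 92 + 68*i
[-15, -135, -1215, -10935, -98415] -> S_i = -15*9^i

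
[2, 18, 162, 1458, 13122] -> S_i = 2*9^i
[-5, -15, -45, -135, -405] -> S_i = -5*3^i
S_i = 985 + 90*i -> [985, 1075, 1165, 1255, 1345]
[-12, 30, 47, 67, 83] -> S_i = Random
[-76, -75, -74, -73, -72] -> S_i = -76 + 1*i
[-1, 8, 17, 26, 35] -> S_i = -1 + 9*i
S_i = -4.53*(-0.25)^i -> [-4.53, 1.13, -0.28, 0.07, -0.02]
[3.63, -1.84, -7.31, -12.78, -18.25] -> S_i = 3.63 + -5.47*i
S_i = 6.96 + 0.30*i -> [6.96, 7.26, 7.56, 7.86, 8.16]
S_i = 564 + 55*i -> [564, 619, 674, 729, 784]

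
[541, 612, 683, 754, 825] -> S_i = 541 + 71*i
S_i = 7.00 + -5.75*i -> [7.0, 1.25, -4.5, -10.25, -16.0]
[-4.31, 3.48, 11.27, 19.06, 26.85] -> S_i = -4.31 + 7.79*i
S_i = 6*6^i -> [6, 36, 216, 1296, 7776]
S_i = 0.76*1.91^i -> [0.76, 1.45, 2.77, 5.3, 10.11]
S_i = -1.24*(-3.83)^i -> [-1.24, 4.75, -18.19, 69.67, -266.82]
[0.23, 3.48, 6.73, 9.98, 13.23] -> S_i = 0.23 + 3.25*i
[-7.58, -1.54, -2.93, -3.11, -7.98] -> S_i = Random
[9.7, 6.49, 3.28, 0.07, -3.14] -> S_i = 9.70 + -3.21*i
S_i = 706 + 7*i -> [706, 713, 720, 727, 734]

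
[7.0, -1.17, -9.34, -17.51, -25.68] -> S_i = 7.00 + -8.17*i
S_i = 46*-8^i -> [46, -368, 2944, -23552, 188416]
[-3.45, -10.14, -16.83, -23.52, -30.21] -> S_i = -3.45 + -6.69*i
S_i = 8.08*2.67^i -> [8.08, 21.57, 57.6, 153.8, 410.64]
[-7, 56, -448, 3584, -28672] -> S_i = -7*-8^i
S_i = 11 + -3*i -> [11, 8, 5, 2, -1]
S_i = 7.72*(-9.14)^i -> [7.72, -70.56, 644.93, -5894.62, 53876.84]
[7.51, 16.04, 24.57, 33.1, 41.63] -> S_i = 7.51 + 8.53*i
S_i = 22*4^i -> [22, 88, 352, 1408, 5632]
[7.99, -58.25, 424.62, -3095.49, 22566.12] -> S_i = 7.99*(-7.29)^i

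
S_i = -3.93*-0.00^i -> [-3.93, 0.0, -0.0, 0.0, -0.0]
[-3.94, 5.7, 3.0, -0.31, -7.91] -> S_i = Random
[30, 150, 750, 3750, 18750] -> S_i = 30*5^i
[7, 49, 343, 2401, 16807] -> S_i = 7*7^i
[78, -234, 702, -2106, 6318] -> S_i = 78*-3^i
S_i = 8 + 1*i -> [8, 9, 10, 11, 12]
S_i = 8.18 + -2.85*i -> [8.18, 5.33, 2.48, -0.37, -3.22]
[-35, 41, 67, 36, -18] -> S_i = Random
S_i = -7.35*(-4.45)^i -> [-7.35, 32.71, -145.55, 647.69, -2882.22]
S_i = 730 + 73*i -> [730, 803, 876, 949, 1022]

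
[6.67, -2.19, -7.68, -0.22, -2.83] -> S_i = Random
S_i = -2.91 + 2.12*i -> [-2.91, -0.79, 1.33, 3.45, 5.57]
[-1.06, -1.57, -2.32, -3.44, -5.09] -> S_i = -1.06*1.48^i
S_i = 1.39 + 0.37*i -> [1.39, 1.76, 2.13, 2.5, 2.87]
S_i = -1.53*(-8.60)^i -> [-1.53, 13.16, -113.16, 973.17, -8369.22]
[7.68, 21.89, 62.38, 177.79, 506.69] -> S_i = 7.68*2.85^i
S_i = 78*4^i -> [78, 312, 1248, 4992, 19968]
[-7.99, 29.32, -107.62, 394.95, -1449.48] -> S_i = -7.99*(-3.67)^i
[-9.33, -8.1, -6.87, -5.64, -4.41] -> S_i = -9.33 + 1.23*i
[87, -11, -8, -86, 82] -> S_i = Random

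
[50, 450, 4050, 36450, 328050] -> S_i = 50*9^i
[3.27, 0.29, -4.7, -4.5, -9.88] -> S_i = Random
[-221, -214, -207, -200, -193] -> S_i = -221 + 7*i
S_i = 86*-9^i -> [86, -774, 6966, -62694, 564246]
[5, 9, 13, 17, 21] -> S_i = 5 + 4*i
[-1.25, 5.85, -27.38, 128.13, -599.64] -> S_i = -1.25*(-4.68)^i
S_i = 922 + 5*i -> [922, 927, 932, 937, 942]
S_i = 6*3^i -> [6, 18, 54, 162, 486]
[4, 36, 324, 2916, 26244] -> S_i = 4*9^i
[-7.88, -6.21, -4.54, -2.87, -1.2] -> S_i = -7.88 + 1.67*i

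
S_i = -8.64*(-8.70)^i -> [-8.64, 75.17, -653.96, 5689.47, -49498.35]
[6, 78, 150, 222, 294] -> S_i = 6 + 72*i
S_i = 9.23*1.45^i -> [9.23, 13.38, 19.41, 28.14, 40.8]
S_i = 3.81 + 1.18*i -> [3.81, 4.99, 6.17, 7.35, 8.53]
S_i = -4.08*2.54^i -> [-4.08, -10.36, -26.32, -66.86, -169.82]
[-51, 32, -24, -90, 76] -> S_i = Random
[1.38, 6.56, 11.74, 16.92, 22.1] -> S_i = 1.38 + 5.18*i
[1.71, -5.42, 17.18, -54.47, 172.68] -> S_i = 1.71*(-3.17)^i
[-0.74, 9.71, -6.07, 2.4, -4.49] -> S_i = Random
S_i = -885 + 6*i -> [-885, -879, -873, -867, -861]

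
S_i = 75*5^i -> [75, 375, 1875, 9375, 46875]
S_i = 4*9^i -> [4, 36, 324, 2916, 26244]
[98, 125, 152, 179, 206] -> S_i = 98 + 27*i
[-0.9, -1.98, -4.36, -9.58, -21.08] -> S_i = -0.90*2.20^i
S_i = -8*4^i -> [-8, -32, -128, -512, -2048]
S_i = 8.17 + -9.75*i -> [8.17, -1.58, -11.33, -21.08, -30.83]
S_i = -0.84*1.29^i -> [-0.84, -1.08, -1.4, -1.8, -2.33]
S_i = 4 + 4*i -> [4, 8, 12, 16, 20]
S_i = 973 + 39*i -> [973, 1012, 1051, 1090, 1129]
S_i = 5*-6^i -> [5, -30, 180, -1080, 6480]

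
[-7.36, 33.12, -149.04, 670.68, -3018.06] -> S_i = -7.36*(-4.50)^i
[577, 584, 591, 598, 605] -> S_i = 577 + 7*i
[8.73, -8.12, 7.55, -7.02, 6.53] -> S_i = 8.73*(-0.93)^i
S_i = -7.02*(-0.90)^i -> [-7.02, 6.32, -5.69, 5.12, -4.61]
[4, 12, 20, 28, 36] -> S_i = 4 + 8*i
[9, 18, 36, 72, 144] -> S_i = 9*2^i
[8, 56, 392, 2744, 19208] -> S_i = 8*7^i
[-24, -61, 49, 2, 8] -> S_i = Random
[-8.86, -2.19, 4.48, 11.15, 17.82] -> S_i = -8.86 + 6.67*i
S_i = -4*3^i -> [-4, -12, -36, -108, -324]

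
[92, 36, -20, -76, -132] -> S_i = 92 + -56*i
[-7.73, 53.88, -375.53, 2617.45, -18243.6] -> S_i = -7.73*(-6.97)^i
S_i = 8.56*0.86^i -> [8.56, 7.36, 6.33, 5.44, 4.68]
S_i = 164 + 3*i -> [164, 167, 170, 173, 176]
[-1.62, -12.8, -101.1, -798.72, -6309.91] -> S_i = -1.62*7.90^i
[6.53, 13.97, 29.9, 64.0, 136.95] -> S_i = 6.53*2.14^i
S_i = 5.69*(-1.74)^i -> [5.69, -9.9, 17.23, -29.98, 52.16]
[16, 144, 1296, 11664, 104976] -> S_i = 16*9^i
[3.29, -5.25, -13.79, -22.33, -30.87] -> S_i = 3.29 + -8.54*i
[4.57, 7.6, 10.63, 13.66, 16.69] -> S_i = 4.57 + 3.03*i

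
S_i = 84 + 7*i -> [84, 91, 98, 105, 112]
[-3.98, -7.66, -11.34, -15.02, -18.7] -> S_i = -3.98 + -3.68*i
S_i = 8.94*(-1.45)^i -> [8.94, -12.96, 18.8, -27.25, 39.52]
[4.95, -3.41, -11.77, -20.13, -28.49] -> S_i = 4.95 + -8.36*i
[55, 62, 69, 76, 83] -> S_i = 55 + 7*i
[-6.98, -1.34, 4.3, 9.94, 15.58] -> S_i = -6.98 + 5.64*i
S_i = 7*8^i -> [7, 56, 448, 3584, 28672]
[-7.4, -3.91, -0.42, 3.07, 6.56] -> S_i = -7.40 + 3.49*i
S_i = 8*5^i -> [8, 40, 200, 1000, 5000]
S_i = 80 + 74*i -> [80, 154, 228, 302, 376]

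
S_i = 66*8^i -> [66, 528, 4224, 33792, 270336]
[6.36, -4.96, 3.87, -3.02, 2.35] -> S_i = 6.36*(-0.78)^i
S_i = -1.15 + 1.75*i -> [-1.15, 0.6, 2.35, 4.1, 5.85]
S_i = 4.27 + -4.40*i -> [4.27, -0.13, -4.53, -8.93, -13.33]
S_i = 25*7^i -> [25, 175, 1225, 8575, 60025]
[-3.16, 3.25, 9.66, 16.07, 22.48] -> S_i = -3.16 + 6.41*i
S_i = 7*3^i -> [7, 21, 63, 189, 567]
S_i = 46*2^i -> [46, 92, 184, 368, 736]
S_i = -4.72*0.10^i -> [-4.72, -0.47, -0.05, -0.0, -0.0]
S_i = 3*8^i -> [3, 24, 192, 1536, 12288]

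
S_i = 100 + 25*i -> [100, 125, 150, 175, 200]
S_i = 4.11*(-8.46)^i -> [4.11, -34.77, 294.16, -2488.59, 21053.45]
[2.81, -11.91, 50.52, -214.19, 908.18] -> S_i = 2.81*(-4.24)^i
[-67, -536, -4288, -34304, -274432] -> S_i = -67*8^i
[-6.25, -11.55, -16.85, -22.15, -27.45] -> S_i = -6.25 + -5.30*i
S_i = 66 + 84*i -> [66, 150, 234, 318, 402]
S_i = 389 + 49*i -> [389, 438, 487, 536, 585]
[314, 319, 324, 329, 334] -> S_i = 314 + 5*i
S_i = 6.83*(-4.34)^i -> [6.83, -29.64, 128.65, -558.33, 2423.15]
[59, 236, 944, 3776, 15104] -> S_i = 59*4^i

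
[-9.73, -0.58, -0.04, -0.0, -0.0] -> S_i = -9.73*0.06^i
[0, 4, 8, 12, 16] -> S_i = 0 + 4*i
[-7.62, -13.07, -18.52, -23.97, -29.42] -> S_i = -7.62 + -5.45*i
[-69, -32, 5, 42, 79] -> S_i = -69 + 37*i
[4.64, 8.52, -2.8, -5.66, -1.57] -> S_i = Random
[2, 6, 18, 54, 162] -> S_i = 2*3^i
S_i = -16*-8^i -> [-16, 128, -1024, 8192, -65536]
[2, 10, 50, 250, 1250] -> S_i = 2*5^i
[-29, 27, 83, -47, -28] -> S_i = Random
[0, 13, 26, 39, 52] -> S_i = 0 + 13*i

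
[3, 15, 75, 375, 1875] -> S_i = 3*5^i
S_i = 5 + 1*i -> [5, 6, 7, 8, 9]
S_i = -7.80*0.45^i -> [-7.8, -3.51, -1.58, -0.71, -0.32]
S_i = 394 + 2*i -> [394, 396, 398, 400, 402]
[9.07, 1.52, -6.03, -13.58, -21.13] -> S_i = 9.07 + -7.55*i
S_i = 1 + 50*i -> [1, 51, 101, 151, 201]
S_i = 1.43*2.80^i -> [1.43, 4.0, 11.21, 31.39, 87.9]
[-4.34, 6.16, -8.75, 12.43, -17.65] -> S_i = -4.34*(-1.42)^i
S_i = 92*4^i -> [92, 368, 1472, 5888, 23552]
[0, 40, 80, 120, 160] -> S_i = 0 + 40*i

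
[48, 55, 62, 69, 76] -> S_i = 48 + 7*i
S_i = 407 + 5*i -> [407, 412, 417, 422, 427]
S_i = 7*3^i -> [7, 21, 63, 189, 567]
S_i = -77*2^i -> [-77, -154, -308, -616, -1232]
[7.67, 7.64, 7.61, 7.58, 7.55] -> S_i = 7.67 + -0.03*i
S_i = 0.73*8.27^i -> [0.73, 6.04, 49.93, 412.89, 3414.64]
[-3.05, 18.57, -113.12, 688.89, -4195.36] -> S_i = -3.05*(-6.09)^i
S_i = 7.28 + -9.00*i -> [7.28, -1.72, -10.72, -19.72, -28.72]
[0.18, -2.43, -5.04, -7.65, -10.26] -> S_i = 0.18 + -2.61*i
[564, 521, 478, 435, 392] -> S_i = 564 + -43*i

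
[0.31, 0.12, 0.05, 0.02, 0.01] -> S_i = 0.31*0.39^i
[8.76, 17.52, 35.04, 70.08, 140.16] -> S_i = 8.76*2.00^i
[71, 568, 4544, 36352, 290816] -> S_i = 71*8^i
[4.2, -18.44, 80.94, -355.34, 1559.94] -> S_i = 4.20*(-4.39)^i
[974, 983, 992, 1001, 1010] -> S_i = 974 + 9*i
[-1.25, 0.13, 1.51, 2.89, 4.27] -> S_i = -1.25 + 1.38*i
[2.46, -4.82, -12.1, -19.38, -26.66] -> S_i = 2.46 + -7.28*i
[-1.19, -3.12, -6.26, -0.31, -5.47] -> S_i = Random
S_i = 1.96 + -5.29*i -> [1.96, -3.33, -8.62, -13.91, -19.2]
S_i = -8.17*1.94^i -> [-8.17, -15.85, -30.75, -59.65, -115.73]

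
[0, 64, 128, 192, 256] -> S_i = 0 + 64*i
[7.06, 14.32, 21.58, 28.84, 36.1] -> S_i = 7.06 + 7.26*i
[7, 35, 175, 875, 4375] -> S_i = 7*5^i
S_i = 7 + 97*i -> [7, 104, 201, 298, 395]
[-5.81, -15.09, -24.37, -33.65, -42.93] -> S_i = -5.81 + -9.28*i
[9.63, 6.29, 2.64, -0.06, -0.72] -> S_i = Random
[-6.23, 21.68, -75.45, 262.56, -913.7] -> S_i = -6.23*(-3.48)^i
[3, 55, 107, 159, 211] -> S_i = 3 + 52*i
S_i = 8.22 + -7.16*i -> [8.22, 1.06, -6.1, -13.26, -20.42]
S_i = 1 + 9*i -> [1, 10, 19, 28, 37]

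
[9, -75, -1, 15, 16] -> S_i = Random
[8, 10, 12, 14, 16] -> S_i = 8 + 2*i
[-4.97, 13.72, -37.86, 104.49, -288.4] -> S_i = -4.97*(-2.76)^i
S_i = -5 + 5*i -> [-5, 0, 5, 10, 15]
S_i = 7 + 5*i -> [7, 12, 17, 22, 27]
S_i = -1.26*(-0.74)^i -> [-1.26, 0.93, -0.69, 0.51, -0.38]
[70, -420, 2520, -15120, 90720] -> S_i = 70*-6^i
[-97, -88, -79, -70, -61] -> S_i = -97 + 9*i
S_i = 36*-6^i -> [36, -216, 1296, -7776, 46656]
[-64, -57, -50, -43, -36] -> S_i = -64 + 7*i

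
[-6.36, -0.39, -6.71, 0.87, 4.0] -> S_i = Random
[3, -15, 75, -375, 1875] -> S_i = 3*-5^i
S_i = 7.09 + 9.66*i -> [7.09, 16.75, 26.41, 36.07, 45.73]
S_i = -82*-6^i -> [-82, 492, -2952, 17712, -106272]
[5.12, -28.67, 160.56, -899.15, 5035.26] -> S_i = 5.12*(-5.60)^i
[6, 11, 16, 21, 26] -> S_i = 6 + 5*i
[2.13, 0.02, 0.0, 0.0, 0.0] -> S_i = 2.13*0.01^i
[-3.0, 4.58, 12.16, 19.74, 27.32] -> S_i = -3.00 + 7.58*i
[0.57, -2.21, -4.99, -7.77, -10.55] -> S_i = 0.57 + -2.78*i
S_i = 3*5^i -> [3, 15, 75, 375, 1875]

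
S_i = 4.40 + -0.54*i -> [4.4, 3.86, 3.32, 2.78, 2.24]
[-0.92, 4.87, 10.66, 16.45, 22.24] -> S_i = -0.92 + 5.79*i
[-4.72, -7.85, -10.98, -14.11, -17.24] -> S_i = -4.72 + -3.13*i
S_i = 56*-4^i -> [56, -224, 896, -3584, 14336]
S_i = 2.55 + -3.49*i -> [2.55, -0.94, -4.43, -7.92, -11.41]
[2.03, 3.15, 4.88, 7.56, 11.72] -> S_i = 2.03*1.55^i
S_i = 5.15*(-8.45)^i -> [5.15, -43.52, 367.72, -3107.26, 26256.33]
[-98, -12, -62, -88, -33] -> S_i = Random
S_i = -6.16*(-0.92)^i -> [-6.16, 5.67, -5.21, 4.8, -4.41]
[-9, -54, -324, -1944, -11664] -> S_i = -9*6^i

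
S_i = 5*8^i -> [5, 40, 320, 2560, 20480]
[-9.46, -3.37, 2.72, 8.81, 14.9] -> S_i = -9.46 + 6.09*i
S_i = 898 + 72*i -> [898, 970, 1042, 1114, 1186]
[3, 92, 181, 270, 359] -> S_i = 3 + 89*i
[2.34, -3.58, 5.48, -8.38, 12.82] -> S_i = 2.34*(-1.53)^i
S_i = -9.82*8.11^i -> [-9.82, -79.64, -645.88, -5238.1, -42481.02]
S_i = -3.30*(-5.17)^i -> [-3.3, 17.06, -88.21, 456.02, -2357.63]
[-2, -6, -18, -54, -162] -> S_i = -2*3^i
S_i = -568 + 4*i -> [-568, -564, -560, -556, -552]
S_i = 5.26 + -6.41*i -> [5.26, -1.15, -7.56, -13.97, -20.38]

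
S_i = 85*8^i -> [85, 680, 5440, 43520, 348160]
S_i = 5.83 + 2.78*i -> [5.83, 8.61, 11.39, 14.17, 16.95]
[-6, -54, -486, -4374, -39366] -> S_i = -6*9^i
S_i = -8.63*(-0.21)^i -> [-8.63, 1.81, -0.38, 0.08, -0.02]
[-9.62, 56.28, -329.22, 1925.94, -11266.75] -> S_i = -9.62*(-5.85)^i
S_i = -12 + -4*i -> [-12, -16, -20, -24, -28]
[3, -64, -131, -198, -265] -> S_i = 3 + -67*i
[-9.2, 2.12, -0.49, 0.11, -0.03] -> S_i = -9.20*(-0.23)^i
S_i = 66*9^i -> [66, 594, 5346, 48114, 433026]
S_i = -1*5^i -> [-1, -5, -25, -125, -625]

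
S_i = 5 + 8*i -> [5, 13, 21, 29, 37]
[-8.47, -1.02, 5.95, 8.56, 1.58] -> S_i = Random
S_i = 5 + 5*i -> [5, 10, 15, 20, 25]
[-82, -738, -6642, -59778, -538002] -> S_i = -82*9^i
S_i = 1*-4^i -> [1, -4, 16, -64, 256]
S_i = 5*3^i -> [5, 15, 45, 135, 405]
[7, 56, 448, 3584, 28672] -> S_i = 7*8^i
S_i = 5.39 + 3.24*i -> [5.39, 8.63, 11.87, 15.11, 18.35]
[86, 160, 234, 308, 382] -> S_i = 86 + 74*i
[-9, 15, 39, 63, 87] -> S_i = -9 + 24*i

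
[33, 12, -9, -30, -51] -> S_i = 33 + -21*i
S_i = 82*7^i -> [82, 574, 4018, 28126, 196882]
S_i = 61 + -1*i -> [61, 60, 59, 58, 57]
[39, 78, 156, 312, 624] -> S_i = 39*2^i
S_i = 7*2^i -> [7, 14, 28, 56, 112]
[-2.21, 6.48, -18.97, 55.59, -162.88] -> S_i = -2.21*(-2.93)^i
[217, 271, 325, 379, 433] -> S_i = 217 + 54*i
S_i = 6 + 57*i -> [6, 63, 120, 177, 234]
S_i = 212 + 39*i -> [212, 251, 290, 329, 368]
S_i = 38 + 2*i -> [38, 40, 42, 44, 46]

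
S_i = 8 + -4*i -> [8, 4, 0, -4, -8]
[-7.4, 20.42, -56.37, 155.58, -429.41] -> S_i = -7.40*(-2.76)^i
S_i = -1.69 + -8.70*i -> [-1.69, -10.39, -19.09, -27.79, -36.49]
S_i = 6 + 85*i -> [6, 91, 176, 261, 346]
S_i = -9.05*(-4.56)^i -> [-9.05, 41.27, -188.18, 858.11, -3912.98]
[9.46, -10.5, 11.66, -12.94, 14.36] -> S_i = 9.46*(-1.11)^i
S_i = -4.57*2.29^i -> [-4.57, -10.47, -23.97, -54.88, -125.68]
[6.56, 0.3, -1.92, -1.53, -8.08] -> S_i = Random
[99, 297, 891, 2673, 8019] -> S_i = 99*3^i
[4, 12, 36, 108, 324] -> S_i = 4*3^i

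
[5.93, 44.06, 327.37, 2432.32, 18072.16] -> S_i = 5.93*7.43^i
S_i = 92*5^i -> [92, 460, 2300, 11500, 57500]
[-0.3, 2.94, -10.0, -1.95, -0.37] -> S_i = Random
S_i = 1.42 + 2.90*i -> [1.42, 4.32, 7.22, 10.12, 13.02]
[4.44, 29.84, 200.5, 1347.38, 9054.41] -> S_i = 4.44*6.72^i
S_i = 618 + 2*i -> [618, 620, 622, 624, 626]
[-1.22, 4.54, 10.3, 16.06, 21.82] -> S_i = -1.22 + 5.76*i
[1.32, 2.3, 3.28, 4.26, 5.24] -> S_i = 1.32 + 0.98*i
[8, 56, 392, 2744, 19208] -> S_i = 8*7^i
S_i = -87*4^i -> [-87, -348, -1392, -5568, -22272]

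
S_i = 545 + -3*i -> [545, 542, 539, 536, 533]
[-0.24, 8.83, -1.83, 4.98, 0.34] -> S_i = Random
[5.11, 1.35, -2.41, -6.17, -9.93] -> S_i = 5.11 + -3.76*i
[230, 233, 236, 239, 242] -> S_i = 230 + 3*i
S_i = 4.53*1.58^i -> [4.53, 7.16, 11.31, 17.87, 28.23]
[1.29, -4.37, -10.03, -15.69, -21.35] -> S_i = 1.29 + -5.66*i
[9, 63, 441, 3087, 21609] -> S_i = 9*7^i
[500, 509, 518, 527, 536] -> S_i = 500 + 9*i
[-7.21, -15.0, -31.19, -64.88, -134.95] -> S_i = -7.21*2.08^i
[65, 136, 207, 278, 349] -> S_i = 65 + 71*i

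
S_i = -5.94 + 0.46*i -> [-5.94, -5.48, -5.02, -4.56, -4.1]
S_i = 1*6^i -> [1, 6, 36, 216, 1296]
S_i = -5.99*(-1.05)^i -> [-5.99, 6.29, -6.6, 6.93, -7.28]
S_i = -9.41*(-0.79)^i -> [-9.41, 7.43, -5.87, 4.64, -3.67]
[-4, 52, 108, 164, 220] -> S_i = -4 + 56*i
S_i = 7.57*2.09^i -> [7.57, 15.82, 33.07, 69.11, 144.44]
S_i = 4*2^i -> [4, 8, 16, 32, 64]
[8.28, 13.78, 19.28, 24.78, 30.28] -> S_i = 8.28 + 5.50*i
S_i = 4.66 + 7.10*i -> [4.66, 11.76, 18.86, 25.96, 33.06]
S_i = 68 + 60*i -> [68, 128, 188, 248, 308]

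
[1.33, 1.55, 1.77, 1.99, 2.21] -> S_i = 1.33 + 0.22*i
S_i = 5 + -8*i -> [5, -3, -11, -19, -27]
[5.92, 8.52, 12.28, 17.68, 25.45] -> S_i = 5.92*1.44^i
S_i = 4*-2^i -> [4, -8, 16, -32, 64]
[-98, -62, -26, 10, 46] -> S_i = -98 + 36*i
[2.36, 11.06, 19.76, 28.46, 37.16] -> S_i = 2.36 + 8.70*i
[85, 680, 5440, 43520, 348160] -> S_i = 85*8^i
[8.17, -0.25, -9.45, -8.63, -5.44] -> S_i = Random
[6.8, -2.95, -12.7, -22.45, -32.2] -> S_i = 6.80 + -9.75*i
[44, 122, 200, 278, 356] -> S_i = 44 + 78*i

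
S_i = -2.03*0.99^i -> [-2.03, -2.01, -1.99, -1.97, -1.95]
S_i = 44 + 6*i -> [44, 50, 56, 62, 68]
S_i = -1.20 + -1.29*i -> [-1.2, -2.49, -3.78, -5.07, -6.36]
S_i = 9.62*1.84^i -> [9.62, 17.7, 32.57, 59.93, 110.27]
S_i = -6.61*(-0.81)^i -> [-6.61, 5.35, -4.34, 3.51, -2.85]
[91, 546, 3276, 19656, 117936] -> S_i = 91*6^i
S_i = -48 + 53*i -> [-48, 5, 58, 111, 164]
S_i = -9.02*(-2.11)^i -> [-9.02, 19.03, -40.16, 84.73, -178.79]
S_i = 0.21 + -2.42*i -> [0.21, -2.21, -4.63, -7.05, -9.47]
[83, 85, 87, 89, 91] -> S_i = 83 + 2*i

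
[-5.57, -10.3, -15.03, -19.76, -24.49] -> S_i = -5.57 + -4.73*i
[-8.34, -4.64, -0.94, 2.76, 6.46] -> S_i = -8.34 + 3.70*i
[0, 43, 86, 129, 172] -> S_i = 0 + 43*i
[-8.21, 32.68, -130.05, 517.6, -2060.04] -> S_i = -8.21*(-3.98)^i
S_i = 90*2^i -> [90, 180, 360, 720, 1440]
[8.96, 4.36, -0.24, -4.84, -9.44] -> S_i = 8.96 + -4.60*i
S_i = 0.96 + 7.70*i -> [0.96, 8.66, 16.36, 24.06, 31.76]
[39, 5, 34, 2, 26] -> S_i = Random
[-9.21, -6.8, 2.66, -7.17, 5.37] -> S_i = Random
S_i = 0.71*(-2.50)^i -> [0.71, -1.78, 4.44, -11.09, 27.73]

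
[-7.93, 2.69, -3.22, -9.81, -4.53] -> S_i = Random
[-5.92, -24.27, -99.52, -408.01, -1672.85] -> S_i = -5.92*4.10^i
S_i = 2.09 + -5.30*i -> [2.09, -3.21, -8.51, -13.81, -19.11]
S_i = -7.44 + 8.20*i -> [-7.44, 0.76, 8.96, 17.16, 25.36]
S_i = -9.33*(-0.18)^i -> [-9.33, 1.68, -0.3, 0.05, -0.01]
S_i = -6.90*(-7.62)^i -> [-6.9, 52.58, -400.64, 3052.91, -23263.17]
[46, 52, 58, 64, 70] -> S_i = 46 + 6*i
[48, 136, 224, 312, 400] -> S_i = 48 + 88*i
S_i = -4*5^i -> [-4, -20, -100, -500, -2500]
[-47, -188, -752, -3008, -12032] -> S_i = -47*4^i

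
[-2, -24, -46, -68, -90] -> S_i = -2 + -22*i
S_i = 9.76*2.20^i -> [9.76, 21.47, 47.24, 103.92, 228.63]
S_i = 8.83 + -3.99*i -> [8.83, 4.84, 0.85, -3.14, -7.13]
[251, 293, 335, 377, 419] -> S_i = 251 + 42*i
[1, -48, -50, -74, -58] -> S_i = Random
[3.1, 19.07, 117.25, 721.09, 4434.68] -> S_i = 3.10*6.15^i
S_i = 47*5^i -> [47, 235, 1175, 5875, 29375]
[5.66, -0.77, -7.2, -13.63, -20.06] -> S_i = 5.66 + -6.43*i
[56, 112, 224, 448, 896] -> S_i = 56*2^i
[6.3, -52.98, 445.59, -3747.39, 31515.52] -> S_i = 6.30*(-8.41)^i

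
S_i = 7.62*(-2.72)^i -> [7.62, -20.73, 56.38, -153.34, 417.09]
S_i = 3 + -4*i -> [3, -1, -5, -9, -13]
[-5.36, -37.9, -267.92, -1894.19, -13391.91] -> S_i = -5.36*7.07^i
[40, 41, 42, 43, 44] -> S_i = 40 + 1*i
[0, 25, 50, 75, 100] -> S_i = 0 + 25*i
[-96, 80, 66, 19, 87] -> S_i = Random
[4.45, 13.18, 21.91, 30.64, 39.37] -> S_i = 4.45 + 8.73*i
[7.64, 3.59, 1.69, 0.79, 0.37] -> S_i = 7.64*0.47^i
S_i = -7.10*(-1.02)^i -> [-7.1, 7.24, -7.39, 7.53, -7.69]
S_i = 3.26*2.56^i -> [3.26, 8.35, 21.36, 54.69, 140.02]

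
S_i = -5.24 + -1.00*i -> [-5.24, -6.24, -7.24, -8.24, -9.24]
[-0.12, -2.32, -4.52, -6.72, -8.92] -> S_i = -0.12 + -2.20*i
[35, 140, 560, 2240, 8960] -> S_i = 35*4^i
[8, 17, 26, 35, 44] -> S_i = 8 + 9*i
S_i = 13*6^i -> [13, 78, 468, 2808, 16848]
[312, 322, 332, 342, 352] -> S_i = 312 + 10*i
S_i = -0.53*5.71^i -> [-0.53, -3.03, -17.28, -98.67, -563.4]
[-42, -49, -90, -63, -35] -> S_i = Random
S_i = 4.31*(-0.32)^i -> [4.31, -1.38, 0.44, -0.14, 0.05]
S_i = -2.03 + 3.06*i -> [-2.03, 1.03, 4.09, 7.15, 10.21]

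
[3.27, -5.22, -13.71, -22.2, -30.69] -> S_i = 3.27 + -8.49*i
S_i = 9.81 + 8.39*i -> [9.81, 18.2, 26.59, 34.98, 43.37]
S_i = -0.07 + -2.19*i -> [-0.07, -2.26, -4.45, -6.64, -8.83]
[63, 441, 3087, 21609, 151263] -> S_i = 63*7^i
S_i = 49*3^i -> [49, 147, 441, 1323, 3969]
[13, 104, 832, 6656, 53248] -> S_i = 13*8^i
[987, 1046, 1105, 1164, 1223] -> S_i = 987 + 59*i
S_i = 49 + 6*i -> [49, 55, 61, 67, 73]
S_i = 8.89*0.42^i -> [8.89, 3.73, 1.57, 0.66, 0.28]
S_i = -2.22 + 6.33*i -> [-2.22, 4.11, 10.44, 16.77, 23.1]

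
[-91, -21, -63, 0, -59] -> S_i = Random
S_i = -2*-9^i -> [-2, 18, -162, 1458, -13122]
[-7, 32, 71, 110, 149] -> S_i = -7 + 39*i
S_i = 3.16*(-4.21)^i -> [3.16, -13.3, 56.01, -235.79, 992.69]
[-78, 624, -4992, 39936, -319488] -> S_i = -78*-8^i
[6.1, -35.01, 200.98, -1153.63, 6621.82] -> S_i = 6.10*(-5.74)^i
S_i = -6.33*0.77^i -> [-6.33, -4.87, -3.75, -2.89, -2.23]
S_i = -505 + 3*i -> [-505, -502, -499, -496, -493]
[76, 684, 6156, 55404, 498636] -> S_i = 76*9^i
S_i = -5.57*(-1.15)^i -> [-5.57, 6.41, -7.37, 8.47, -9.74]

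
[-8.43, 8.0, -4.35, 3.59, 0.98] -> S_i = Random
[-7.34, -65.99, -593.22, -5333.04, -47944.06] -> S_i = -7.34*8.99^i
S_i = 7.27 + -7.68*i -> [7.27, -0.41, -8.09, -15.77, -23.45]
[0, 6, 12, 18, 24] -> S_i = 0 + 6*i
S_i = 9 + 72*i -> [9, 81, 153, 225, 297]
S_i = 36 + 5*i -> [36, 41, 46, 51, 56]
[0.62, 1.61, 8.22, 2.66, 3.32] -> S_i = Random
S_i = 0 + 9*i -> [0, 9, 18, 27, 36]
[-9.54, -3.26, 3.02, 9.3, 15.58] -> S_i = -9.54 + 6.28*i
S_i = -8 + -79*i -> [-8, -87, -166, -245, -324]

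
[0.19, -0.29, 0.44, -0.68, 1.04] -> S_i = 0.19*(-1.53)^i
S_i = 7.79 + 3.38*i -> [7.79, 11.17, 14.55, 17.93, 21.31]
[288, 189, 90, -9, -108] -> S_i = 288 + -99*i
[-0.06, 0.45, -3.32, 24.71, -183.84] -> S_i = -0.06*(-7.44)^i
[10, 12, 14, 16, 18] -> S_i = 10 + 2*i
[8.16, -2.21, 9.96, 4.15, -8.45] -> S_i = Random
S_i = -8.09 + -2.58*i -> [-8.09, -10.67, -13.25, -15.83, -18.41]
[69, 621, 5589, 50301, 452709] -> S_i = 69*9^i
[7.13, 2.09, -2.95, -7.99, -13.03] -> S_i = 7.13 + -5.04*i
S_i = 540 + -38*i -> [540, 502, 464, 426, 388]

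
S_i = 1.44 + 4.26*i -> [1.44, 5.7, 9.96, 14.22, 18.48]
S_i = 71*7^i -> [71, 497, 3479, 24353, 170471]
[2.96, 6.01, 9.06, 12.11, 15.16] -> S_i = 2.96 + 3.05*i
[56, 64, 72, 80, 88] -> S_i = 56 + 8*i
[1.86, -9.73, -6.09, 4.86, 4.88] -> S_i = Random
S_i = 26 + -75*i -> [26, -49, -124, -199, -274]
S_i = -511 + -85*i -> [-511, -596, -681, -766, -851]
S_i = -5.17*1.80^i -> [-5.17, -9.31, -16.75, -30.15, -54.27]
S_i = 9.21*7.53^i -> [9.21, 69.35, 522.22, 3932.28, 29610.08]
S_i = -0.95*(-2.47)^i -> [-0.95, 2.35, -5.8, 14.32, -35.36]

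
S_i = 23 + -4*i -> [23, 19, 15, 11, 7]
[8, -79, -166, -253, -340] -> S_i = 8 + -87*i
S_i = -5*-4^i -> [-5, 20, -80, 320, -1280]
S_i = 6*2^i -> [6, 12, 24, 48, 96]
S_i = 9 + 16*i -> [9, 25, 41, 57, 73]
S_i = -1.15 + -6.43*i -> [-1.15, -7.58, -14.01, -20.44, -26.87]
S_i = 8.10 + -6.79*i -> [8.1, 1.31, -5.48, -12.27, -19.06]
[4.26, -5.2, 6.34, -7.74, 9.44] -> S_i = 4.26*(-1.22)^i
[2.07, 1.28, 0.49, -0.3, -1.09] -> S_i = 2.07 + -0.79*i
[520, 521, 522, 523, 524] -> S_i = 520 + 1*i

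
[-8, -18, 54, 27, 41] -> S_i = Random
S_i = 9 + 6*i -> [9, 15, 21, 27, 33]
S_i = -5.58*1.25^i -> [-5.58, -6.98, -8.72, -10.9, -13.62]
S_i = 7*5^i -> [7, 35, 175, 875, 4375]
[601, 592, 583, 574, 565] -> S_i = 601 + -9*i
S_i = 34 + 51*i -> [34, 85, 136, 187, 238]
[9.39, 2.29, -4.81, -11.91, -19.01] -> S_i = 9.39 + -7.10*i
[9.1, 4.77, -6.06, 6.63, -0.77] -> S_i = Random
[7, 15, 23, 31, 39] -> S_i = 7 + 8*i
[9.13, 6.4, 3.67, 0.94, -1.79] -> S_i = 9.13 + -2.73*i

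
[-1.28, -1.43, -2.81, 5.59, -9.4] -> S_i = Random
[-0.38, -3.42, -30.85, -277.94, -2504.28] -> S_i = -0.38*9.01^i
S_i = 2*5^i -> [2, 10, 50, 250, 1250]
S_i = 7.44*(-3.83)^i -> [7.44, -28.5, 109.14, -417.99, 1600.91]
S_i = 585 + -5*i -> [585, 580, 575, 570, 565]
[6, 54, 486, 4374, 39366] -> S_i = 6*9^i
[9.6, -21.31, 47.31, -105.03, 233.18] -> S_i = 9.60*(-2.22)^i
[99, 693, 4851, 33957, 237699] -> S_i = 99*7^i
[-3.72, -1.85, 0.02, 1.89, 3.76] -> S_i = -3.72 + 1.87*i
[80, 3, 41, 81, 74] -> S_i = Random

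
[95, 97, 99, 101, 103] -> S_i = 95 + 2*i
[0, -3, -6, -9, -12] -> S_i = 0 + -3*i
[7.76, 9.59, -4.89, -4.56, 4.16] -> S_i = Random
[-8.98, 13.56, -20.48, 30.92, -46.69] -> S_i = -8.98*(-1.51)^i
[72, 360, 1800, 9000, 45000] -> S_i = 72*5^i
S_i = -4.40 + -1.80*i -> [-4.4, -6.2, -8.0, -9.8, -11.6]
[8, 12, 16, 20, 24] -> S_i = 8 + 4*i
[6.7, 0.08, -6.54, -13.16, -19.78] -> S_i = 6.70 + -6.62*i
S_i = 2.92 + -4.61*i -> [2.92, -1.69, -6.3, -10.91, -15.52]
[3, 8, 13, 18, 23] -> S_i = 3 + 5*i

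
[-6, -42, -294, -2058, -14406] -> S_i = -6*7^i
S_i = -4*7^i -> [-4, -28, -196, -1372, -9604]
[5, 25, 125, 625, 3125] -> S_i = 5*5^i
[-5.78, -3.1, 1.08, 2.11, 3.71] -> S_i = Random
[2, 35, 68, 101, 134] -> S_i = 2 + 33*i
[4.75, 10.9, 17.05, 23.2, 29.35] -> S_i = 4.75 + 6.15*i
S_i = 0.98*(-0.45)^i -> [0.98, -0.44, 0.2, -0.09, 0.04]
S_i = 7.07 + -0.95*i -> [7.07, 6.12, 5.17, 4.22, 3.27]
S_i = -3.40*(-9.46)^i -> [-3.4, 32.16, -304.27, 2878.41, -27229.74]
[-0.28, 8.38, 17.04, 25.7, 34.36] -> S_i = -0.28 + 8.66*i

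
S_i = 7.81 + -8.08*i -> [7.81, -0.27, -8.35, -16.43, -24.51]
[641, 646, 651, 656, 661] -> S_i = 641 + 5*i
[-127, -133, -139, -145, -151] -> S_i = -127 + -6*i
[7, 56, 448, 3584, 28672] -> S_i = 7*8^i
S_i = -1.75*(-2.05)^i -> [-1.75, 3.59, -7.35, 15.08, -30.91]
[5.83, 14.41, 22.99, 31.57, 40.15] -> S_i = 5.83 + 8.58*i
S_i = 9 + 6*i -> [9, 15, 21, 27, 33]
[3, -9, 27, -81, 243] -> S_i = 3*-3^i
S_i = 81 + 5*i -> [81, 86, 91, 96, 101]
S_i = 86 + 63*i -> [86, 149, 212, 275, 338]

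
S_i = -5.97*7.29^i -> [-5.97, -43.52, -317.27, -2312.9, -16861.04]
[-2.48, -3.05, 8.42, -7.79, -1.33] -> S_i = Random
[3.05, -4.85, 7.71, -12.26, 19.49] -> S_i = 3.05*(-1.59)^i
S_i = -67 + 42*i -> [-67, -25, 17, 59, 101]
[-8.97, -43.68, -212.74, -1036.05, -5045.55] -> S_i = -8.97*4.87^i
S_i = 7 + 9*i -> [7, 16, 25, 34, 43]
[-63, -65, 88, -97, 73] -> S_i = Random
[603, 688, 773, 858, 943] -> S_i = 603 + 85*i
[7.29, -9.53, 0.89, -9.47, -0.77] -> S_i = Random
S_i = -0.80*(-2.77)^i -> [-0.8, 2.22, -6.14, 17.0, -47.1]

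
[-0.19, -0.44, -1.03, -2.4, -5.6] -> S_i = -0.19*2.33^i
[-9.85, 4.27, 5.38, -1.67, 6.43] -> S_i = Random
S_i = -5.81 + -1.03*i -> [-5.81, -6.84, -7.87, -8.9, -9.93]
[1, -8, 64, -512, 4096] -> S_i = 1*-8^i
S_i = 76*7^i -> [76, 532, 3724, 26068, 182476]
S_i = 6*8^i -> [6, 48, 384, 3072, 24576]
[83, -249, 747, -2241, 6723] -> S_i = 83*-3^i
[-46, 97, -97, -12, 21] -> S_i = Random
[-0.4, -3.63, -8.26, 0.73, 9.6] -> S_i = Random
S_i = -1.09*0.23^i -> [-1.09, -0.25, -0.06, -0.01, -0.0]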